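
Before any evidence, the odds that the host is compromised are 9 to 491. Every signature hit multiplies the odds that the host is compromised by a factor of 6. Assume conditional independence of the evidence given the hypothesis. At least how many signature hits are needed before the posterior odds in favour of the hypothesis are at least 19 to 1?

Prior odds = 9/491.
Likelihood ratio per signature hit = 6.
Target odds = 19.
Need (9/491) × 6ⁿ ≥ 19, i.e. 6ⁿ ≥ 9329/9.
6³ = 216 falls short of 9329/9 but 6⁴ = 1296 reaches it, so n = 4.

4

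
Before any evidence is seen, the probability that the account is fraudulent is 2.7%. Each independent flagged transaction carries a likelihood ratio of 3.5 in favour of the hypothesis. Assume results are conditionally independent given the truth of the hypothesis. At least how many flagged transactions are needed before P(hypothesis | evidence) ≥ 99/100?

7

Prior odds: 0.027 ÷ 0.973 = 27/973.
Likelihood ratio per flagged transaction = 3.5.
Target odds: 0.99 ÷ 0.01 = 99.
Need (27/973) × 3.5ⁿ ≥ 99, i.e. 3.5ⁿ ≥ 10703/3.
3.5⁶ = 1838.265625 falls short of 10703/3 but 3.5⁷ = 823543/128 reaches it, so n = 7.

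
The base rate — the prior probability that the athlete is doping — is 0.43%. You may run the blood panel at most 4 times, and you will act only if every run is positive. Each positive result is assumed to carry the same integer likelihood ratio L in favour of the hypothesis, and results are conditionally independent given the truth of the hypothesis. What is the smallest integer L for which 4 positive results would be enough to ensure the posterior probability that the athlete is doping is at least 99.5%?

Prior odds = 0.0043/0.9957 = 43/9957.
Target odds = 0.995/0.005 = 199.
Need L⁴ ≥ 199 ÷ (43/9957) = 1981443/43.
14⁴ = 38416 < 1981443/43 ≤ 50625 = 15⁴, so L = 15.

15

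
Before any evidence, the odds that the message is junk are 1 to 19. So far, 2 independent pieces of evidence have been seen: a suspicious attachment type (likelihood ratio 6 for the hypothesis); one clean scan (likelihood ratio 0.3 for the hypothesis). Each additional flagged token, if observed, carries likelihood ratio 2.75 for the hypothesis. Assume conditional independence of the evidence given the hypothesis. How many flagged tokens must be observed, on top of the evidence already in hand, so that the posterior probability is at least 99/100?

Prior odds = 1/19.
Combined Bayes factor of the evidence already in hand = 6 × 0.3 = 1.8.
Odds after that evidence = (1/19) × 1.8 = 9/95.
Target odds = 0.99/0.01 = 99.
Need 2.75ⁿ ≥ 99 ÷ (9/95) = 1045.
2.75⁶ = 1771561/4096 falls short of 1045 but 2.75⁷ = 19487171/16384 reaches it, so n = 7.

7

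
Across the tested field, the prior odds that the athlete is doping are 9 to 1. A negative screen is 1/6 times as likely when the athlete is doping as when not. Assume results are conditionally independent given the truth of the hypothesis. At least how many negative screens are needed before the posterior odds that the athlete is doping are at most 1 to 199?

Prior odds = 9.
Likelihood ratio per negative screen = 1/6.
Target odds = 1/199.
Need 9 × (1/6)ⁿ ≤ 1/199, i.e. (1/6)ⁿ ≤ 1/1791.
(1/6)⁴ = 1/1296 is still above 1/1791 but (1/6)⁵ = 1/7776 is at or below it, so n = 5.

5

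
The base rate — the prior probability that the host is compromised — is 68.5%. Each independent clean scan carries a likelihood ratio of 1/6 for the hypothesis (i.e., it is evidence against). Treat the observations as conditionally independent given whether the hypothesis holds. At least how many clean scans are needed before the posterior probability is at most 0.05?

3

Prior odds = 0.685/0.315 = 137/63.
Likelihood ratio per clean scan = 1/6.
Target posterior odds = 0.05/0.95 = 1/19.
Require (1/6)ⁿ ≤ 1/19 ÷ (137/63) = 63/2603.
(1/6)² = 1/36 is still above 63/2603 but (1/6)³ = 1/216 is at or below it, so n = 3.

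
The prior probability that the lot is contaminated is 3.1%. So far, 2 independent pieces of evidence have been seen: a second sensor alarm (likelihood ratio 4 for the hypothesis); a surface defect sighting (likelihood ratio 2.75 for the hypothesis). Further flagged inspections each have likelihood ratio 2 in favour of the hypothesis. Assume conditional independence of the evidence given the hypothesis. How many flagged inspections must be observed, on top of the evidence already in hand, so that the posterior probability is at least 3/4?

4

Prior odds = 0.031/0.969 = 31/969.
Combined Bayes factor of the evidence already in hand = 4 × 2.75 = 11.
Odds after that evidence = (31/969) × 11 = 341/969.
Target odds = 0.75/0.25 = 3.
Need 2ⁿ ≥ 3 ÷ (341/969) = 2907/341.
2³ = 8 falls short of 2907/341 but 2⁴ = 16 reaches it, so n = 4.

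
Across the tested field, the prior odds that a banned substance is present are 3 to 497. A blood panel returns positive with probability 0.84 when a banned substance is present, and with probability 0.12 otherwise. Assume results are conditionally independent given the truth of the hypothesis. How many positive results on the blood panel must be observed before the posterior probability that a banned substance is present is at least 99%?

Prior odds = 3/497.
Likelihood ratio of a positive result = 0.84/0.12 = 7.
Target odds: 0.99 ÷ 0.01 = 99.
Require 7ⁿ ≥ 99 ÷ (3/497) = 16401.
7⁴ = 2401 falls short of 16401 but 7⁵ = 16807 reaches it, so n = 5.

5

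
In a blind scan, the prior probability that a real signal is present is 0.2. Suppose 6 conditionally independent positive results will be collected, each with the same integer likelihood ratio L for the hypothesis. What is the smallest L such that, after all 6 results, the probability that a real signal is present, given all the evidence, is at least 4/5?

2

Prior odds = 0.2/0.8 = 0.25.
Target odds = 0.8/0.2 = 4.
Need L⁶ ≥ 4 ÷ 0.25 = 16.
1⁶ = 1 < 16 ≤ 64 = 2⁶, so L = 2.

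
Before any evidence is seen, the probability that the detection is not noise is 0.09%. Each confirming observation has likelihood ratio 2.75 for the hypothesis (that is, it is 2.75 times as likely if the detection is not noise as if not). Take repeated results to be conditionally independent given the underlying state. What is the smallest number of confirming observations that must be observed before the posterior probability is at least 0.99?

Prior odds = 0.0009/0.9991 = 9/9991.
Likelihood ratio per confirming observation = 2.75.
Target posterior odds = 0.99/0.01 = 99.
Require 2.75ⁿ ≥ 99 ÷ (9/9991) = 109901.
2.75¹¹ ≈68023.6 falls short of 109901 but 2.75¹² ≈187065 reaches it, so n = 12.

12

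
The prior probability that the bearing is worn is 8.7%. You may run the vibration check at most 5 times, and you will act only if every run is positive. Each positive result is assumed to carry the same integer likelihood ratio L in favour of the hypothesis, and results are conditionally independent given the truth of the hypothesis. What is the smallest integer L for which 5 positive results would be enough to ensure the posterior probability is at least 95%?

Prior odds = 0.087/0.913 = 87/913.
Target odds = 0.95/0.05 = 19.
Need L⁵ ≥ 19 ÷ (87/913) = 17347/87.
2⁵ = 32 < 17347/87 ≤ 243 = 3⁵, so L = 3.

3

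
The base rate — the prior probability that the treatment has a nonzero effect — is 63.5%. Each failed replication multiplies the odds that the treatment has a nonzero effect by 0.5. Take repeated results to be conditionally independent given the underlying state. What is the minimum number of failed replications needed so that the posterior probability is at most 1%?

Prior odds = 0.635/0.365 = 127/73.
Likelihood ratio per failed replication = 0.5.
Target posterior odds = 0.01/0.99 = 1/99.
Require 0.5ⁿ ≤ 1/99 ÷ (127/73) = 73/12573.
0.5⁷ = 0.0078125 is still above 73/12573 but 0.5⁸ = 0.00390625 is at or below it, so n = 8.

8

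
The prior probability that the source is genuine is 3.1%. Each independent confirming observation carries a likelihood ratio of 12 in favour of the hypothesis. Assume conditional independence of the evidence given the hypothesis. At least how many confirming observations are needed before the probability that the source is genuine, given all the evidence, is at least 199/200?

Prior odds: 0.031 ÷ 0.969 = 31/969.
Likelihood ratio per confirming observation = 12.
Target odds: 0.995 ÷ 0.005 = 199.
Require 12ⁿ ≥ 199 ÷ (31/969) = 192831/31.
12³ = 1728 falls short of 192831/31 but 12⁴ = 20736 reaches it, so n = 4.

4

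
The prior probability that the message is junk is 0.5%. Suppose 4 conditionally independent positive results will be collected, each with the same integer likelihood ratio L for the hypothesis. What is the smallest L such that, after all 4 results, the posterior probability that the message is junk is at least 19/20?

Prior odds = 0.005/0.995 = 1/199.
Target odds = 0.95/0.05 = 19.
Need L⁴ ≥ 19 ÷ (1/199) = 3781.
7⁴ = 2401 < 3781 ≤ 4096 = 8⁴, so L = 8.

8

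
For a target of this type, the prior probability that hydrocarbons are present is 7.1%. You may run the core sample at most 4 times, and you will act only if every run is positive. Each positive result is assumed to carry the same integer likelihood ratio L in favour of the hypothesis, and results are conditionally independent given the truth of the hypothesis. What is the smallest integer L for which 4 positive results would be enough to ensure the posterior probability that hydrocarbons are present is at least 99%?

Prior odds = 0.071/0.929 = 71/929.
Target odds = 0.99/0.01 = 99.
Need L⁴ ≥ 99 ÷ (71/929) = 91971/71.
5⁴ = 625 < 91971/71 ≤ 1296 = 6⁴, so L = 6.

6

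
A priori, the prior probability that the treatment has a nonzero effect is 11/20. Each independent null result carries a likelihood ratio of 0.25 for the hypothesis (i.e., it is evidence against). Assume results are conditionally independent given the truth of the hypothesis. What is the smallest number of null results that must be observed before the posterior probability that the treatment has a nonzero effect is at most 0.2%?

Prior odds = 0.55/0.45 = 11/9.
Likelihood ratio per null result = 0.25.
Target posterior odds = 0.002/0.998 = 1/499.
Need (11/9) × 0.25ⁿ ≤ 1/499, i.e. 0.25ⁿ ≤ 9/5489.
0.25⁴ = 0.00390625 is still above 9/5489 but 0.25⁵ = 1/1024 is at or below it, so n = 5.

5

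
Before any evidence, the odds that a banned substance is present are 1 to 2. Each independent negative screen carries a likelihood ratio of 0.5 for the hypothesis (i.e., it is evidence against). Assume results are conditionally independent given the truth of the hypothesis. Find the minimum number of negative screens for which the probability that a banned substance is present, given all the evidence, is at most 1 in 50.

5

Prior odds = 0.5.
Likelihood ratio per negative screen = 0.5.
Target odds: 0.02 ÷ 0.98 = 1/49.
Need 0.5 × 0.5ⁿ ≤ 1/49, i.e. 0.5ⁿ ≤ 2/49.
0.5⁴ = 0.0625 is still above 2/49 but 0.5⁵ = 0.03125 is at or below it, so n = 5.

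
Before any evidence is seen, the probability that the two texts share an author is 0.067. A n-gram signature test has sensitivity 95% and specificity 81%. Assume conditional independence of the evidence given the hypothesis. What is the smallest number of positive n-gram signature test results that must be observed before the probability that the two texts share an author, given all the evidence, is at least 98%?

5

Prior odds: 0.067 ÷ 0.933 = 67/933.
False-positive rate = 1 − 0.81 = 0.19; likelihood ratio of a positive = 0.95/0.19 = 5.
Target odds: 0.98 ÷ 0.02 = 49.
Require 5ⁿ ≥ 49 ÷ (67/933) = 45717/67.
5⁴ = 625 falls short of 45717/67 but 5⁵ = 3125 reaches it, so n = 5.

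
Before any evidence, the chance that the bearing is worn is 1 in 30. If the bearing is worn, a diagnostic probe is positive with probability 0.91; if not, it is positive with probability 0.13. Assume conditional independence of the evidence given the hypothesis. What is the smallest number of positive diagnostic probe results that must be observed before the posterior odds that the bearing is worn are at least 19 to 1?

Prior odds = (1/30)/(29/30) = 1/29.
Likelihood ratio of a positive = 0.91/0.13 = 7.
Target odds = 19.
Require 7ⁿ ≥ 19 ÷ (1/29) = 551.
7³ = 343 falls short of 551 but 7⁴ = 2401 reaches it, so n = 4.

4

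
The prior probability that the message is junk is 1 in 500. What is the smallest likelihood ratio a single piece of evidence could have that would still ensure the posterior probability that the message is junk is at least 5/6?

2495

Prior odds = 0.002/0.998 = 1/499.
Target odds = (5/6)/(1/6) = 5.
Required Bayes factor = 5 ÷ (1/499) = 2495.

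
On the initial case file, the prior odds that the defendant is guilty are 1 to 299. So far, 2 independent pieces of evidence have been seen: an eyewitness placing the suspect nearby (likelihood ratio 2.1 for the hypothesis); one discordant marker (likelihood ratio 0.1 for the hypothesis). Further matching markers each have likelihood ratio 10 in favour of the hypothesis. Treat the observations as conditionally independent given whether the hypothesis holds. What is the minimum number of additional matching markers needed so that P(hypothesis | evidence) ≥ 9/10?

Prior odds = 1/299.
Combined Bayes factor of the evidence already in hand = 2.1 × 0.1 = 0.21.
Odds after that evidence = (1/299) × 0.21 = 21/29900.
Target odds = 0.9/0.1 = 9.
Need 10ⁿ ≥ 9 ÷ (21/29900) = 89700/7.
10⁴ = 10000 falls short of 89700/7 but 10⁵ = 100000 reaches it, so n = 5.

5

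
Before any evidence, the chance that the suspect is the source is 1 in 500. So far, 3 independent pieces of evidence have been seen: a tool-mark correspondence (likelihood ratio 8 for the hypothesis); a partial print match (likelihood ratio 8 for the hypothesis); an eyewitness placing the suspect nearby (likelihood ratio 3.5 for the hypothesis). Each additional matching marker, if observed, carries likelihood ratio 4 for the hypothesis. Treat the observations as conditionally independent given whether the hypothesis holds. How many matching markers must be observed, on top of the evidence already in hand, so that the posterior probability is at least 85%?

Prior odds = 0.002/0.998 = 1/499.
Combined Bayes factor of the evidence already in hand = 8 × 8 × 3.5 = 224.
Odds after that evidence = (1/499) × 224 = 224/499.
Target odds = 0.85/0.15 = 17/3.
Need 4ⁿ ≥ 17/3 ÷ (224/499) = 8483/672.
4¹ = 4 falls short of 8483/672 but 4² = 16 reaches it, so n = 2.

2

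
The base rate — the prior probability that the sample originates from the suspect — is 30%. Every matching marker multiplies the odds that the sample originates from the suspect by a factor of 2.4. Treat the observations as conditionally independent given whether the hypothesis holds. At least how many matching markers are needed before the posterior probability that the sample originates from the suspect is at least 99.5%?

Prior odds: 0.3 ÷ 0.7 = 3/7.
Likelihood ratio per matching marker = 2.4.
Target odds: 0.995 ÷ 0.005 = 199.
Need (3/7) × 2.4ⁿ ≥ 199, i.e. 2.4ⁿ ≥ 1393/3.
2.4⁷ = 35831808/78125 falls short of 1393/3 but 2.4⁸ = 429981696/390625 reaches it, so n = 8.

8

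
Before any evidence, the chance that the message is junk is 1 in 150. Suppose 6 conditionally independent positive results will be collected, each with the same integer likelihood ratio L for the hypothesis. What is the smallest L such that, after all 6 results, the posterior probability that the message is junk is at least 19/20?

4

Prior odds = (1/150)/(149/150) = 1/149.
Target odds = 0.95/0.05 = 19.
Need L⁶ ≥ 19 ÷ (1/149) = 2831.
3⁶ = 729 < 2831 ≤ 4096 = 4⁶, so L = 4.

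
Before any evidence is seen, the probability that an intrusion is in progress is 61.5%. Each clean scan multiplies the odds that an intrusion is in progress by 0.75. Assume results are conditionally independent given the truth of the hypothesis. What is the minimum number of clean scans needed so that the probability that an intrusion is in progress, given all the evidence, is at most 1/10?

10

Prior odds: 0.615 ÷ 0.385 = 123/77.
Likelihood ratio per clean scan = 0.75.
Target posterior odds = 0.1/0.9 = 1/9.
Require 0.75ⁿ ≤ 1/9 ÷ (123/77) = 77/1107.
0.75⁹ = 19683/262144 is still above 77/1107 but 0.75¹⁰ = 59049/1048576 is at or below it, so n = 10.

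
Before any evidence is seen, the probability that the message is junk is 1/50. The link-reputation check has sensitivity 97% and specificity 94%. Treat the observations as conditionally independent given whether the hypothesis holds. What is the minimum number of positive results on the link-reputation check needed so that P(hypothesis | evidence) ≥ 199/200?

4

Prior odds: 0.02 ÷ 0.98 = 1/49.
False-positive rate = 1 − 0.94 = 0.06; likelihood ratio of a positive = 0.97/0.06 = 97/6.
Target posterior odds = 0.995/0.005 = 199.
Need (1/49) × (97/6)ⁿ ≥ 199, i.e. (97/6)ⁿ ≥ 9751.
(97/6)³ = 912673/216 falls short of 9751 but (97/6)⁴ = 88529281/1296 reaches it, so n = 4.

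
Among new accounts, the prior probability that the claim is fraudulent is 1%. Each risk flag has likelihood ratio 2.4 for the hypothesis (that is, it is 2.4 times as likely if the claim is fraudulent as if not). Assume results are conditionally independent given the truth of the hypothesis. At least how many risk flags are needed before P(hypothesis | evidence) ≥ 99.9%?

Prior odds = 0.01/0.99 = 1/99.
Likelihood ratio per risk flag = 2.4.
Target posterior odds = 0.999/0.001 = 999.
Need (1/99) × 2.4ⁿ ≥ 999, i.e. 2.4ⁿ ≥ 98901.
2.4¹³ ≈87648.8 falls short of 98901 but 2.4¹⁴ ≈210357 reaches it, so n = 14.

14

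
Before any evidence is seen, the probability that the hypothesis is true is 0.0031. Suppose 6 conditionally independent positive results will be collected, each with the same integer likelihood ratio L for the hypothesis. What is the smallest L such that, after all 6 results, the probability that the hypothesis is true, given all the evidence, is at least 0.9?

4

Prior odds = 0.0031/0.9969 = 31/9969.
Target odds = 0.9/0.1 = 9.
Need L⁶ ≥ 9 ÷ (31/9969) = 89721/31.
3⁶ = 729 < 89721/31 ≤ 4096 = 4⁶, so L = 4.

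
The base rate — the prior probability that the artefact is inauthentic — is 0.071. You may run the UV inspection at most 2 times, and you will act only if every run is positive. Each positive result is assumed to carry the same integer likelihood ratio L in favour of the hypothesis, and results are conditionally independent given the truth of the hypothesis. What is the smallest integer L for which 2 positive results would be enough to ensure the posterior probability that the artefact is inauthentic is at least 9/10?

Prior odds = 0.071/0.929 = 71/929.
Target odds = 0.9/0.1 = 9.
Need L² ≥ 9 ÷ (71/929) = 8361/71.
10² = 100 < 8361/71 ≤ 121 = 11², so L = 11.

11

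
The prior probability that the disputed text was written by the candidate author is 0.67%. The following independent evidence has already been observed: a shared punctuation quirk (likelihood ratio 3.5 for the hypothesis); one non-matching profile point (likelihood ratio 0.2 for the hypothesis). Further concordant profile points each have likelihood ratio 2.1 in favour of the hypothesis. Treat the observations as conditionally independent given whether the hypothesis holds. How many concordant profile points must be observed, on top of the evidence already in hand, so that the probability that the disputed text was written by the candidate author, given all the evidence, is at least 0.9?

Prior odds = 0.0067/0.9933 = 67/9933.
Combined Bayes factor of the evidence already in hand = 3.5 × 0.2 = 0.7.
Odds after that evidence = (67/9933) × 0.7 = 67/14190.
Target odds = 0.9/0.1 = 9.
Need 2.1ⁿ ≥ 9 ÷ (67/14190) = 127710/67.
2.1¹⁰ ≈1667.99 falls short of 127710/67 but 2.1¹¹ ≈3502.78 reaches it, so n = 11.

11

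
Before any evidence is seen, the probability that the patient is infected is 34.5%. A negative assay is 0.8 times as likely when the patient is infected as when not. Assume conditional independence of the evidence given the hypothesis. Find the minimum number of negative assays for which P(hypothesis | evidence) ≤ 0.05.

11

Prior odds = 0.345/0.655 = 69/131.
Likelihood ratio per negative assay = 0.8.
Target posterior odds = 0.05/0.95 = 1/19.
Need (69/131) × 0.8ⁿ ≤ 1/19, i.e. 0.8ⁿ ≤ 131/1311.
0.8¹⁰ = 1048576/9765625 is still above 131/1311 but 0.8¹¹ = 4194304/48828125 is at or below it, so n = 11.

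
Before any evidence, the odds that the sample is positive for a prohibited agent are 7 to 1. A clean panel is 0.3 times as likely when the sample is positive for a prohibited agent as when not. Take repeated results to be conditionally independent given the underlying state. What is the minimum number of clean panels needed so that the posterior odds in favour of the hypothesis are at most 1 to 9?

4

Prior odds = 7.
Likelihood ratio per clean panel = 0.3.
Target odds = 1/9.
Need 7 × 0.3ⁿ ≤ 1/9, i.e. 0.3ⁿ ≤ 1/63.
0.3³ = 0.027 is still above 1/63 but 0.3⁴ = 0.0081 is at or below it, so n = 4.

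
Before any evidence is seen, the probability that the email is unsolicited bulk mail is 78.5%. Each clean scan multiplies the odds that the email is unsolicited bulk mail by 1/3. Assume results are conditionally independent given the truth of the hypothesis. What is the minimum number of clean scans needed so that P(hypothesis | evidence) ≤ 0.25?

Prior odds: 0.785 ÷ 0.215 = 157/43.
Likelihood ratio per clean scan = 1/3.
Target odds: 0.25 ÷ 0.75 = 1/3.
Require (1/3)ⁿ ≤ 1/3 ÷ (157/43) = 43/471.
(1/3)² = 1/9 is still above 43/471 but (1/3)³ = 1/27 is at or below it, so n = 3.

3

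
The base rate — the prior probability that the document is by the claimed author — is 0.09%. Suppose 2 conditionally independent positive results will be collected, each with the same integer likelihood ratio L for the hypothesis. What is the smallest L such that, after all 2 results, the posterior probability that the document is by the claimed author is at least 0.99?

Prior odds = 0.0009/0.9991 = 9/9991.
Target odds = 0.99/0.01 = 99.
Need L² ≥ 99 ÷ (9/9991) = 109901.
331² = 109561 < 109901 ≤ 110224 = 332², so L = 332.

332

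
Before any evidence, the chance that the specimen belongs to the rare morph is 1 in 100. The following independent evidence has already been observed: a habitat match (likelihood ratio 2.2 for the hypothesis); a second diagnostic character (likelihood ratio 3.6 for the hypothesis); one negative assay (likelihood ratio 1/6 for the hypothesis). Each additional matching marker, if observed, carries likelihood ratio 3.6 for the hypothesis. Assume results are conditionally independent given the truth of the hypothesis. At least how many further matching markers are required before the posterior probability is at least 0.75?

Prior odds = 0.01/0.99 = 1/99.
Combined Bayes factor of the evidence already in hand = 2.2 × 3.6 × (1/6) = 1.32.
Odds after that evidence = (1/99) × 1.32 = 1/75.
Target odds = 0.75/0.25 = 3.
Need 3.6ⁿ ≥ 3 ÷ (1/75) = 225.
3.6⁴ = 167.9616 falls short of 225 but 3.6⁵ = 604.66176 reaches it, so n = 5.

5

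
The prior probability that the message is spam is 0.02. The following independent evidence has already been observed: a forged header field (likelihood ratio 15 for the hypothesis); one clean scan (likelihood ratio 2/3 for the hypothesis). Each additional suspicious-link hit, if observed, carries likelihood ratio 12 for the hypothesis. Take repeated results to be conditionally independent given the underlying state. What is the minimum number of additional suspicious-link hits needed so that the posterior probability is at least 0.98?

3

Prior odds = 0.02/0.98 = 1/49.
Combined Bayes factor of the evidence already in hand = 15 × (2/3) = 10.
Odds after that evidence = (1/49) × 10 = 10/49.
Target odds = 0.98/0.02 = 49.
Need 12ⁿ ≥ 49 ÷ (10/49) = 240.1.
12² = 144 falls short of 240.1 but 12³ = 1728 reaches it, so n = 3.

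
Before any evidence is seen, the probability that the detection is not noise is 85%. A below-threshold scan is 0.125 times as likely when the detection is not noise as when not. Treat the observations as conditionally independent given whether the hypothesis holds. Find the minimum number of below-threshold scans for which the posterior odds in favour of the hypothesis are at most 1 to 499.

Prior odds: 0.85 ÷ 0.15 = 17/3.
Likelihood ratio per below-threshold scan = 0.125.
Target odds = 1/499.
Require 0.125ⁿ ≤ 1/499 ÷ (17/3) = 3/8483.
0.125³ = 0.001953125 is still above 3/8483 but 0.125⁴ = 1/4096 is at or below it, so n = 4.

4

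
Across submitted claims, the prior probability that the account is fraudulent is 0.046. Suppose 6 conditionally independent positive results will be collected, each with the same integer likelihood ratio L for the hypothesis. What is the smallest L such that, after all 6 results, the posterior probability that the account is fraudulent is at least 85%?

3

Prior odds = 0.046/0.954 = 23/477.
Target odds = 0.85/0.15 = 17/3.
Need L⁶ ≥ 17/3 ÷ (23/477) = 2703/23.
2⁶ = 64 < 2703/23 ≤ 729 = 3⁶, so L = 3.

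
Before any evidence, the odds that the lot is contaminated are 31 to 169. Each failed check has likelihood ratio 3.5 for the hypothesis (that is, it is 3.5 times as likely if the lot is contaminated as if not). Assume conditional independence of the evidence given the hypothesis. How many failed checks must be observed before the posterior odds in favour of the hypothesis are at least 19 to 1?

4

Prior odds = 31/169.
Likelihood ratio per failed check = 3.5.
Target odds = 19.
Need (31/169) × 3.5ⁿ ≥ 19, i.e. 3.5ⁿ ≥ 3211/31.
3.5³ = 42.875 falls short of 3211/31 but 3.5⁴ = 150.0625 reaches it, so n = 4.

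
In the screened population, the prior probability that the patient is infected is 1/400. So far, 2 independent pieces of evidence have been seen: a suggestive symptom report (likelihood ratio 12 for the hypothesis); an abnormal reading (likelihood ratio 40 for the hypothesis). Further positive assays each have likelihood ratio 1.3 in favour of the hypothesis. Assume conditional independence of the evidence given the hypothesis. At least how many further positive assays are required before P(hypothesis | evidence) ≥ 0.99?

17

Prior odds = 0.0025/0.9975 = 1/399.
Combined Bayes factor of the evidence already in hand = 12 × 40 = 480.
Odds after that evidence = (1/399) × 480 = 160/133.
Target odds = 0.99/0.01 = 99.
Need 1.3ⁿ ≥ 99 ÷ (160/133) = 82.29375.
1.3¹⁶ ≈66.5417 falls short of 82.29375 but 1.3¹⁷ ≈86.5042 reaches it, so n = 17.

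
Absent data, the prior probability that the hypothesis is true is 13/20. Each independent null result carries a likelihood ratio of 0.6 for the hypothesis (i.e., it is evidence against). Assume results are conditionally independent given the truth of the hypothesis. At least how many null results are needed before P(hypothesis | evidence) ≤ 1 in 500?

Prior odds: 0.65 ÷ 0.35 = 13/7.
Likelihood ratio per null result = 0.6.
Target posterior odds = 0.002/0.998 = 1/499.
Require 0.6ⁿ ≤ 1/499 ÷ (13/7) = 7/6487.
0.6¹³ ≈0.00130607 is still above 7/6487 but 0.6¹⁴ ≈0.000783642 is at or below it, so n = 14.

14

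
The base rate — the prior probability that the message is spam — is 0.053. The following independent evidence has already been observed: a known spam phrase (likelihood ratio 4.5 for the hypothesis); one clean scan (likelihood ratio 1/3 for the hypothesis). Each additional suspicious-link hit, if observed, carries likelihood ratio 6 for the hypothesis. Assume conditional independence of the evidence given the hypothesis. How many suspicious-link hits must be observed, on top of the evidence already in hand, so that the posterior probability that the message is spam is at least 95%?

4

Prior odds = 0.053/0.947 = 53/947.
Combined Bayes factor of the evidence already in hand = 4.5 × (1/3) = 1.5.
Odds after that evidence = (53/947) × 1.5 = 159/1894.
Target odds = 0.95/0.05 = 19.
Need 6ⁿ ≥ 19 ÷ (159/1894) = 35986/159.
6³ = 216 falls short of 35986/159 but 6⁴ = 1296 reaches it, so n = 4.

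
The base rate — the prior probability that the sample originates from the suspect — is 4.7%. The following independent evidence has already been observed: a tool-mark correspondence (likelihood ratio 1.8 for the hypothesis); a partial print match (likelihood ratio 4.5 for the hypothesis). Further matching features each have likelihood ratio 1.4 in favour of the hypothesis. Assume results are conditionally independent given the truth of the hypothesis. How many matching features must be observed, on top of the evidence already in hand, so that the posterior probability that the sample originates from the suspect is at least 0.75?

Prior odds = 0.047/0.953 = 47/953.
Combined Bayes factor of the evidence already in hand = 1.8 × 4.5 = 8.1.
Odds after that evidence = (47/953) × 8.1 = 3807/9530.
Target odds = 0.75/0.25 = 3.
Need 1.4ⁿ ≥ 3 ÷ (3807/9530) = 9530/1269.
1.4⁵ = 5.37824 falls short of 9530/1269 but 1.4⁶ = 117649/15625 reaches it, so n = 6.

6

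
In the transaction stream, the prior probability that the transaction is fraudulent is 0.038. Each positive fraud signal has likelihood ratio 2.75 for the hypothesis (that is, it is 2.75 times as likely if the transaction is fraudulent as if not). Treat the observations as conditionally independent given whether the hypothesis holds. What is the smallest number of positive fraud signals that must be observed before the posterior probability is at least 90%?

6

Prior odds = 0.038/0.962 = 19/481.
Likelihood ratio per positive fraud signal = 2.75.
Target posterior odds = 0.9/0.1 = 9.
Require 2.75ⁿ ≥ 9 ÷ (19/481) = 4329/19.
2.75⁵ = 161051/1024 falls short of 4329/19 but 2.75⁶ = 1771561/4096 reaches it, so n = 6.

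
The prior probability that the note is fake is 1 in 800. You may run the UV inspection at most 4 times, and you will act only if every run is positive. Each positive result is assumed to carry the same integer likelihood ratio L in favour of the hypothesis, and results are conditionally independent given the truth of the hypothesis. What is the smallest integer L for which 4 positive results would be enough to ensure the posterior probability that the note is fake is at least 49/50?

Prior odds = 0.00125/0.99875 = 1/799.
Target odds = 0.98/0.02 = 49.
Need L⁴ ≥ 49 ÷ (1/799) = 39151.
14⁴ = 38416 < 39151 ≤ 50625 = 15⁴, so L = 15.

15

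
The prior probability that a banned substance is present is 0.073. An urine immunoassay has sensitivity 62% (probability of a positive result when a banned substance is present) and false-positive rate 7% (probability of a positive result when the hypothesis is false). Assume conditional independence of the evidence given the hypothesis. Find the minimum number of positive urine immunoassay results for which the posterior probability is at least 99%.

Prior odds = 0.073/0.927 = 73/927.
Likelihood ratio of a positive result = 0.62/0.07 = 62/7.
Target posterior odds = 0.99/0.01 = 99.
Require (62/7)ⁿ ≥ 99 ÷ (73/927) = 91773/73.
(62/7)³ = 238328/343 falls short of 91773/73 but (62/7)⁴ = 14776336/2401 reaches it, so n = 4.

4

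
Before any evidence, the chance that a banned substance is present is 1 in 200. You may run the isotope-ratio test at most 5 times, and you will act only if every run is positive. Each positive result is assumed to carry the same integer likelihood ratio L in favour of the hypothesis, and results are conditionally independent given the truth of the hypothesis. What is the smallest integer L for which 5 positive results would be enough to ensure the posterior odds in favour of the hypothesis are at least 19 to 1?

6

Prior odds = 0.005/0.995 = 1/199.
Target odds = 19.
Need L⁵ ≥ 19 ÷ (1/199) = 3781.
5⁵ = 3125 < 3781 ≤ 7776 = 6⁵, so L = 6.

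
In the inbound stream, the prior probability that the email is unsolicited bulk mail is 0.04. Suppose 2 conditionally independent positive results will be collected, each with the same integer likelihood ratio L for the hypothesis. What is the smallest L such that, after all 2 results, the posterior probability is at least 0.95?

22

Prior odds = 0.04/0.96 = 1/24.
Target odds = 0.95/0.05 = 19.
Need L² ≥ 19 ÷ (1/24) = 456.
21² = 441 < 456 ≤ 484 = 22², so L = 22.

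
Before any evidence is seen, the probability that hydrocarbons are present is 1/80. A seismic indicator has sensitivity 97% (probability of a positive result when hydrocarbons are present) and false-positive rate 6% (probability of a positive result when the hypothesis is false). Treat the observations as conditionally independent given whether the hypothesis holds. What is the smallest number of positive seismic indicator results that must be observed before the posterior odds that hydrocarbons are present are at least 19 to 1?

Prior odds = 0.0125/0.9875 = 1/79.
Likelihood ratio of a positive result = 0.97/0.06 = 97/6.
Target odds = 19.
Need (1/79) × (97/6)ⁿ ≥ 19, i.e. (97/6)ⁿ ≥ 1501.
(97/6)² = 9409/36 falls short of 1501 but (97/6)³ = 912673/216 reaches it, so n = 3.

3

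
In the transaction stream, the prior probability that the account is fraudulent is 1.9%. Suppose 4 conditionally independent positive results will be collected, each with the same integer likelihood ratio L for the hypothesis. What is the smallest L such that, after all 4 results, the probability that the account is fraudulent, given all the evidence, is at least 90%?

Prior odds = 0.019/0.981 = 19/981.
Target odds = 0.9/0.1 = 9.
Need L⁴ ≥ 9 ÷ (19/981) = 8829/19.
4⁴ = 256 < 8829/19 ≤ 625 = 5⁴, so L = 5.

5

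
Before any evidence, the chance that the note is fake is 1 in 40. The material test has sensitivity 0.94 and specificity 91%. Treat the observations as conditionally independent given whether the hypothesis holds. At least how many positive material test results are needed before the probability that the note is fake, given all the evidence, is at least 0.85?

3

Prior odds: 0.025 ÷ 0.975 = 1/39.
False-positive rate = 1 − 0.91 = 0.09; likelihood ratio of a positive = 0.94/0.09 = 94/9.
Target posterior odds = 0.85/0.15 = 17/3.
Require (94/9)ⁿ ≥ 17/3 ÷ (1/39) = 221.
(94/9)² = 8836/81 falls short of 221 but (94/9)³ = 830584/729 reaches it, so n = 3.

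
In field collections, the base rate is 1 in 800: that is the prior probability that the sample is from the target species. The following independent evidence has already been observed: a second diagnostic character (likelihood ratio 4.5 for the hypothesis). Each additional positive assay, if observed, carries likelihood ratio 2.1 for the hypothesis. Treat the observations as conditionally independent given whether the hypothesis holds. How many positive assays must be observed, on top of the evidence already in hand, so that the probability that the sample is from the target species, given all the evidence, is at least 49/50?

13

Prior odds = 0.00125/0.99875 = 1/799.
Bayes factor of the evidence already in hand = 4.5.
Odds after that evidence = (1/799) × 4.5 = 9/1598.
Target odds = 0.98/0.02 = 49.
Need 2.1ⁿ ≥ 49 ÷ (9/1598) = 78302/9.
2.1¹² ≈7355.83 falls short of 78302/9 but 2.1¹³ ≈15447.2 reaches it, so n = 13.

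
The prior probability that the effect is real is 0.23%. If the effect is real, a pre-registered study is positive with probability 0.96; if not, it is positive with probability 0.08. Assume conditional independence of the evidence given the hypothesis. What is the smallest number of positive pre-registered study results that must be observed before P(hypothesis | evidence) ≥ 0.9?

Prior odds: 0.0023 ÷ 0.9977 = 23/9977.
Likelihood ratio of a positive = 0.96/0.08 = 12.
Target posterior odds = 0.9/0.1 = 9.
Need (23/9977) × 12ⁿ ≥ 9, i.e. 12ⁿ ≥ 89793/23.
12³ = 1728 falls short of 89793/23 but 12⁴ = 20736 reaches it, so n = 4.

4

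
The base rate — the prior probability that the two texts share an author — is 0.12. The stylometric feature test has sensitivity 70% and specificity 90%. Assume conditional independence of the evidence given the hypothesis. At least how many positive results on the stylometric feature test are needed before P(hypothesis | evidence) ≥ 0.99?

Prior odds = 0.12/0.88 = 3/22.
False-positive rate = 1 − 0.9 = 0.1; likelihood ratio of a positive = 0.7/0.1 = 7.
Target posterior odds = 0.99/0.01 = 99.
Need (3/22) × 7ⁿ ≥ 99, i.e. 7ⁿ ≥ 726.
7³ = 343 falls short of 726 but 7⁴ = 2401 reaches it, so n = 4.

4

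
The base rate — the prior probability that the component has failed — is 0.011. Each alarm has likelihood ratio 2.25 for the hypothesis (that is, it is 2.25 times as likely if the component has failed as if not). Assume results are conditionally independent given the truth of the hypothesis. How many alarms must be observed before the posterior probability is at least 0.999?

Prior odds: 0.011 ÷ 0.989 = 11/989.
Likelihood ratio per alarm = 2.25.
Target posterior odds = 0.999/0.001 = 999.
Need (11/989) × 2.25ⁿ ≥ 999, i.e. 2.25ⁿ ≥ 988011/11.
2.25¹⁴ ≈85222.7 falls short of 988011/11 but 2.25¹⁵ ≈191751 reaches it, so n = 15.

15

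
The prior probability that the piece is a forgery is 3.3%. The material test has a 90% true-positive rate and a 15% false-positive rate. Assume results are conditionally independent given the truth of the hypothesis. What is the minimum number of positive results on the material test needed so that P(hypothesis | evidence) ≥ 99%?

Prior odds: 0.033 ÷ 0.967 = 33/967.
Likelihood ratio of a positive result = 0.9/0.15 = 6.
Target posterior odds = 0.99/0.01 = 99.
Require 6ⁿ ≥ 99 ÷ (33/967) = 2901.
6⁴ = 1296 falls short of 2901 but 6⁵ = 7776 reaches it, so n = 5.

5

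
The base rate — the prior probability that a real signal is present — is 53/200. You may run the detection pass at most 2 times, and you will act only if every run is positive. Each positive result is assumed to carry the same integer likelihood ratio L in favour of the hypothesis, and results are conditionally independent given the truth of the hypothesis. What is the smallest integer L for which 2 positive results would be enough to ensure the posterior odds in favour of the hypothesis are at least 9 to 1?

5

Prior odds = 0.265/0.735 = 53/147.
Target odds = 9.
Need L² ≥ 9 ÷ (53/147) = 1323/53.
4² = 16 < 1323/53 ≤ 25 = 5², so L = 5.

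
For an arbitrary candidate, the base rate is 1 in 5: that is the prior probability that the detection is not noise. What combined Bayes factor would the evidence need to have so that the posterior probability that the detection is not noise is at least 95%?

76

Prior odds = 0.2/0.8 = 0.25.
Target odds = 0.95/0.05 = 19.
Required Bayes factor = 19 ÷ 0.25 = 76.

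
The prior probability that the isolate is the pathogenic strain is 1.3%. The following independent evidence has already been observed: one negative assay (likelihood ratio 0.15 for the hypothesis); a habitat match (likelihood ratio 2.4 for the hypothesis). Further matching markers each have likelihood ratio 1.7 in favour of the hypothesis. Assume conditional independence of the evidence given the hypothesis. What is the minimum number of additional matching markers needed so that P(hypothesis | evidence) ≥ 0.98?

Prior odds = 0.013/0.987 = 13/987.
Combined Bayes factor of the evidence already in hand = 0.15 × 2.4 = 0.36.
Odds after that evidence = (13/987) × 0.36 = 39/8225.
Target odds = 0.98/0.02 = 49.
Need 1.7ⁿ ≥ 49 ÷ (39/8225) = 403025/39.
1.7¹⁷ ≈8272.4 falls short of 403025/39 but 1.7¹⁸ ≈14063.1 reaches it, so n = 18.

18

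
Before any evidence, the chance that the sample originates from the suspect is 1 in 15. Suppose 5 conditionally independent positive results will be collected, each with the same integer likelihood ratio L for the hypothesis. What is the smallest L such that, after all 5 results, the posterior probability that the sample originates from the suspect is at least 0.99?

Prior odds = (1/15)/(14/15) = 1/14.
Target odds = 0.99/0.01 = 99.
Need L⁵ ≥ 99 ÷ (1/14) = 1386.
4⁵ = 1024 < 1386 ≤ 3125 = 5⁵, so L = 5.

5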